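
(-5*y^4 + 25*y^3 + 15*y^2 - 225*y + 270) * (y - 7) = -5*y^5 + 60*y^4 - 160*y^3 - 330*y^2 + 1845*y - 1890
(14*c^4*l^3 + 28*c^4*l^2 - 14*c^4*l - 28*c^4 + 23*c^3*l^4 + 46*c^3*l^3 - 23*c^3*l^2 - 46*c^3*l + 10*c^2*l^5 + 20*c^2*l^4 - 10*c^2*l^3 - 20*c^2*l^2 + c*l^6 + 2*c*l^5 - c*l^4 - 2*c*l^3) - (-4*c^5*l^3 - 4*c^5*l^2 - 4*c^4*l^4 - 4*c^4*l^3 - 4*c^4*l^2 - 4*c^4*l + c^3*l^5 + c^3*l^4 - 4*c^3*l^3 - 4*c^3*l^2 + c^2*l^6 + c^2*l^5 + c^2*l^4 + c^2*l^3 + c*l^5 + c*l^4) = 4*c^5*l^3 + 4*c^5*l^2 + 4*c^4*l^4 + 18*c^4*l^3 + 32*c^4*l^2 - 10*c^4*l - 28*c^4 - c^3*l^5 + 22*c^3*l^4 + 50*c^3*l^3 - 19*c^3*l^2 - 46*c^3*l - c^2*l^6 + 9*c^2*l^5 + 19*c^2*l^4 - 11*c^2*l^3 - 20*c^2*l^2 + c*l^6 + c*l^5 - 2*c*l^4 - 2*c*l^3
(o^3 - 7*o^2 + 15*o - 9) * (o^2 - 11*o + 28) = o^5 - 18*o^4 + 120*o^3 - 370*o^2 + 519*o - 252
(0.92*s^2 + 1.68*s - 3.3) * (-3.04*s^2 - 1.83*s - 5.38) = -2.7968*s^4 - 6.7908*s^3 + 2.008*s^2 - 2.9994*s + 17.754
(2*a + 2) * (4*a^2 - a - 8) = 8*a^3 + 6*a^2 - 18*a - 16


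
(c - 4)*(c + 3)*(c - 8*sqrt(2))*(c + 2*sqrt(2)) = c^4 - 6*sqrt(2)*c^3 - c^3 - 44*c^2 + 6*sqrt(2)*c^2 + 32*c + 72*sqrt(2)*c + 384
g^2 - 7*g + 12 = (g - 4)*(g - 3)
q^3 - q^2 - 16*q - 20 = (q - 5)*(q + 2)^2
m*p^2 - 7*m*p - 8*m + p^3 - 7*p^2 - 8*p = (m + p)*(p - 8)*(p + 1)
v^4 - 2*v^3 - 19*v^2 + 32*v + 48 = (v - 4)*(v - 3)*(v + 1)*(v + 4)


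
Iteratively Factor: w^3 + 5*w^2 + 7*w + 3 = (w + 3)*(w^2 + 2*w + 1) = (w + 1)*(w + 3)*(w + 1)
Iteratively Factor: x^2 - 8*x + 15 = (x - 5)*(x - 3)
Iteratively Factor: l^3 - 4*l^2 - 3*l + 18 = (l - 3)*(l^2 - l - 6) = (l - 3)*(l + 2)*(l - 3)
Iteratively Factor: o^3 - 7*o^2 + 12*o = (o - 3)*(o^2 - 4*o) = o*(o - 3)*(o - 4)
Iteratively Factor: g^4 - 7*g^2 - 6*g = (g + 2)*(g^3 - 2*g^2 - 3*g) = g*(g + 2)*(g^2 - 2*g - 3) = g*(g + 1)*(g + 2)*(g - 3)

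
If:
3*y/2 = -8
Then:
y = -16/3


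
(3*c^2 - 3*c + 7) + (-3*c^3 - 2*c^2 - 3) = -3*c^3 + c^2 - 3*c + 4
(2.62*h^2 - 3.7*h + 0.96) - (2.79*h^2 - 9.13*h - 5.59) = -0.17*h^2 + 5.43*h + 6.55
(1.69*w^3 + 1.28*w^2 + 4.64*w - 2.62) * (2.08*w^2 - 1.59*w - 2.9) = 3.5152*w^5 - 0.0246999999999997*w^4 + 2.715*w^3 - 16.5392*w^2 - 9.2902*w + 7.598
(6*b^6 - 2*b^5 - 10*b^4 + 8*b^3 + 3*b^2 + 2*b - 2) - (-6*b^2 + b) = 6*b^6 - 2*b^5 - 10*b^4 + 8*b^3 + 9*b^2 + b - 2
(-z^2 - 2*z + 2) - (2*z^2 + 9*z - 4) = -3*z^2 - 11*z + 6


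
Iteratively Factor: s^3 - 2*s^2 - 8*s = (s + 2)*(s^2 - 4*s) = (s - 4)*(s + 2)*(s)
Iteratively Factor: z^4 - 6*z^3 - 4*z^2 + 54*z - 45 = (z - 3)*(z^3 - 3*z^2 - 13*z + 15) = (z - 5)*(z - 3)*(z^2 + 2*z - 3) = (z - 5)*(z - 3)*(z + 3)*(z - 1)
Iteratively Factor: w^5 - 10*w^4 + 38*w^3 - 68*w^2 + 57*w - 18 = (w - 2)*(w^4 - 8*w^3 + 22*w^2 - 24*w + 9) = (w - 3)*(w - 2)*(w^3 - 5*w^2 + 7*w - 3) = (w - 3)*(w - 2)*(w - 1)*(w^2 - 4*w + 3) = (w - 3)*(w - 2)*(w - 1)^2*(w - 3)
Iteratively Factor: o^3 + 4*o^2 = (o)*(o^2 + 4*o) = o^2*(o + 4)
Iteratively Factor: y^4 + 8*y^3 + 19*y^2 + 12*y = (y + 3)*(y^3 + 5*y^2 + 4*y) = (y + 3)*(y + 4)*(y^2 + y) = y*(y + 3)*(y + 4)*(y + 1)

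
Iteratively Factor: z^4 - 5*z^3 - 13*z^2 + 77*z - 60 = (z - 1)*(z^3 - 4*z^2 - 17*z + 60) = (z - 5)*(z - 1)*(z^2 + z - 12) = (z - 5)*(z - 1)*(z + 4)*(z - 3)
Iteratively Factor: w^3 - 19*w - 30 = (w + 3)*(w^2 - 3*w - 10) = (w - 5)*(w + 3)*(w + 2)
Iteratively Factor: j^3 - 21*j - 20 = (j + 1)*(j^2 - j - 20) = (j - 5)*(j + 1)*(j + 4)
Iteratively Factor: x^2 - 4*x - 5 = (x - 5)*(x + 1)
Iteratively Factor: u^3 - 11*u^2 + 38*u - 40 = (u - 2)*(u^2 - 9*u + 20) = (u - 5)*(u - 2)*(u - 4)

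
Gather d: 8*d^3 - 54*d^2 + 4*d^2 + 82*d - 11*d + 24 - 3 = 8*d^3 - 50*d^2 + 71*d + 21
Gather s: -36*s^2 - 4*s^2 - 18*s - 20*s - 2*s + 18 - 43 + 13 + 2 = -40*s^2 - 40*s - 10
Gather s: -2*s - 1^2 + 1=-2*s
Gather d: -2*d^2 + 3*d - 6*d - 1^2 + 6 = -2*d^2 - 3*d + 5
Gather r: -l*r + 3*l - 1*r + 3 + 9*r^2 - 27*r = 3*l + 9*r^2 + r*(-l - 28) + 3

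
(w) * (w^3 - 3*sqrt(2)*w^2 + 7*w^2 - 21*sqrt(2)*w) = w^4 - 3*sqrt(2)*w^3 + 7*w^3 - 21*sqrt(2)*w^2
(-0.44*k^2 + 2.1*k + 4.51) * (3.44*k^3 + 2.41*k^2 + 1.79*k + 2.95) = -1.5136*k^5 + 6.1636*k^4 + 19.7878*k^3 + 13.3301*k^2 + 14.2679*k + 13.3045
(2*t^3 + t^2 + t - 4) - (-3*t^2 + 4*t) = 2*t^3 + 4*t^2 - 3*t - 4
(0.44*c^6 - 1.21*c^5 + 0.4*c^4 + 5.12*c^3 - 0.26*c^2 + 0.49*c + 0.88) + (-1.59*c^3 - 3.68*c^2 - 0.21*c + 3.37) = 0.44*c^6 - 1.21*c^5 + 0.4*c^4 + 3.53*c^3 - 3.94*c^2 + 0.28*c + 4.25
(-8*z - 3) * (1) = -8*z - 3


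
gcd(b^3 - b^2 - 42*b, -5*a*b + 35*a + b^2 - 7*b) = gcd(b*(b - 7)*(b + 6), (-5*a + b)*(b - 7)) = b - 7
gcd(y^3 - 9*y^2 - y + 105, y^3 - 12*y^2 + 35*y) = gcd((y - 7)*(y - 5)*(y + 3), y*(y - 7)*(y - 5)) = y^2 - 12*y + 35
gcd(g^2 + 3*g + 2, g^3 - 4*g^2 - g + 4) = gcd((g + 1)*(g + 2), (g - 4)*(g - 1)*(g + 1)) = g + 1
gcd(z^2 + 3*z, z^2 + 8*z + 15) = z + 3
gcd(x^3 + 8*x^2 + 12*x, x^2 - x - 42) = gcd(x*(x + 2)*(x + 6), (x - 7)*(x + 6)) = x + 6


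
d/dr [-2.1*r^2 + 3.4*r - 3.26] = 3.4 - 4.2*r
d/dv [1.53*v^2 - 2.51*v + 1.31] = 3.06*v - 2.51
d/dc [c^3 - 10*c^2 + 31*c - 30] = 3*c^2 - 20*c + 31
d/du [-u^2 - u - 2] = -2*u - 1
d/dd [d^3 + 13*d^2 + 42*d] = 3*d^2 + 26*d + 42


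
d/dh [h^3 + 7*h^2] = h*(3*h + 14)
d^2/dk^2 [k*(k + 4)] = 2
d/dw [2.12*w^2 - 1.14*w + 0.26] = 4.24*w - 1.14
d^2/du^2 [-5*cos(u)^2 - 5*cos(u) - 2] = 5*cos(u) + 10*cos(2*u)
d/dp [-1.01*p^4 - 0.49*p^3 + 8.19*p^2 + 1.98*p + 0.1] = -4.04*p^3 - 1.47*p^2 + 16.38*p + 1.98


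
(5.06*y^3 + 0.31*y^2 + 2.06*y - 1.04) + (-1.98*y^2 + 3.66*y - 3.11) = 5.06*y^3 - 1.67*y^2 + 5.72*y - 4.15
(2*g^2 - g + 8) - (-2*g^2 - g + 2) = 4*g^2 + 6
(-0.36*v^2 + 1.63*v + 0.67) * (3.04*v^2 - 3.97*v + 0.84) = -1.0944*v^4 + 6.3844*v^3 - 4.7367*v^2 - 1.2907*v + 0.5628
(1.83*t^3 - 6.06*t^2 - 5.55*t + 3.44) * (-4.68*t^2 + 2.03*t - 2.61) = -8.5644*t^5 + 32.0757*t^4 + 8.8959*t^3 - 11.5491*t^2 + 21.4687*t - 8.9784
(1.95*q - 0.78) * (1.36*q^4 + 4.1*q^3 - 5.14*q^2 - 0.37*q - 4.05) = 2.652*q^5 + 6.9342*q^4 - 13.221*q^3 + 3.2877*q^2 - 7.6089*q + 3.159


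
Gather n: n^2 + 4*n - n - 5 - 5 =n^2 + 3*n - 10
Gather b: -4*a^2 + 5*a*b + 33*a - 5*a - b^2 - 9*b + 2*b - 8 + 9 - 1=-4*a^2 + 28*a - b^2 + b*(5*a - 7)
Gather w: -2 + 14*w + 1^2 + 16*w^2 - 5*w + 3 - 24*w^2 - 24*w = -8*w^2 - 15*w + 2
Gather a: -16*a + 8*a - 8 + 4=-8*a - 4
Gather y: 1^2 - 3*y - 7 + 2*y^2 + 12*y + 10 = 2*y^2 + 9*y + 4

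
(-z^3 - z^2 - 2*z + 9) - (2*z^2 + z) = -z^3 - 3*z^2 - 3*z + 9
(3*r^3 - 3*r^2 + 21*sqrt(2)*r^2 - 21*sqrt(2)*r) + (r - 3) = 3*r^3 - 3*r^2 + 21*sqrt(2)*r^2 - 21*sqrt(2)*r + r - 3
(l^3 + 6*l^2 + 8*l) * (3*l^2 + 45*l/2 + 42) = 3*l^5 + 81*l^4/2 + 201*l^3 + 432*l^2 + 336*l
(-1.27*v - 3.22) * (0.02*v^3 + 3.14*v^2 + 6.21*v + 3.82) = -0.0254*v^4 - 4.0522*v^3 - 17.9975*v^2 - 24.8476*v - 12.3004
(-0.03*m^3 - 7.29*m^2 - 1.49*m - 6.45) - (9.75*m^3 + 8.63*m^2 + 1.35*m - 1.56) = -9.78*m^3 - 15.92*m^2 - 2.84*m - 4.89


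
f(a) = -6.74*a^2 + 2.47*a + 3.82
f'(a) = 2.47 - 13.48*a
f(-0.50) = 0.90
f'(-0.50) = 9.21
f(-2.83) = -57.15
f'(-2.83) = 40.62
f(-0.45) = 1.34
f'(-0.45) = 8.54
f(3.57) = -73.26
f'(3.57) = -45.65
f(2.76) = -40.71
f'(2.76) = -34.73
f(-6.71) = -316.22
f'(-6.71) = 92.92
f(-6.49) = -296.10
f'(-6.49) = 89.96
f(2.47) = -31.20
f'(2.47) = -30.83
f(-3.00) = -64.25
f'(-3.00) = 42.91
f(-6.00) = -253.64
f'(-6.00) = 83.35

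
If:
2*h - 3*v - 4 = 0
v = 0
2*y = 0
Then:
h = 2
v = 0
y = 0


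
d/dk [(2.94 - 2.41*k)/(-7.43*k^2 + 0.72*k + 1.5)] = (-17.9063*k^2 + 43.6884*k - 5.7318)/(55.2049*k^4 - 10.6992*k^3 - 21.7716*k^2 + 2.16*k + 2.25)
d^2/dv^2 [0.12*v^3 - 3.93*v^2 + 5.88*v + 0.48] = 0.72*v - 7.86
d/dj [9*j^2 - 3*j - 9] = 18*j - 3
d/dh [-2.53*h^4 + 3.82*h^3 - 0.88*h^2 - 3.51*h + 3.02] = -10.12*h^3 + 11.46*h^2 - 1.76*h - 3.51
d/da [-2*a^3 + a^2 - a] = -6*a^2 + 2*a - 1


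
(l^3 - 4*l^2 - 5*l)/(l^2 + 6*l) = (l^2 - 4*l - 5)/(l + 6)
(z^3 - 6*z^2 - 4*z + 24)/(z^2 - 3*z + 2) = (z^2 - 4*z - 12)/(z - 1)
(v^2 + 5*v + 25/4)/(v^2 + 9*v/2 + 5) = (v + 5/2)/(v + 2)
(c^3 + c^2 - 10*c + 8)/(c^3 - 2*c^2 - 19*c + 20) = (c - 2)/(c - 5)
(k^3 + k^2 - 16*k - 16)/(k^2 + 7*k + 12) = (k^2 - 3*k - 4)/(k + 3)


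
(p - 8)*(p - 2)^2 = p^3 - 12*p^2 + 36*p - 32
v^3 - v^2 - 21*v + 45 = (v - 3)^2*(v + 5)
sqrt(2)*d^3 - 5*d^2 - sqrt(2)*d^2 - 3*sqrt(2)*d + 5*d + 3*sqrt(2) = (d - 1)*(d - 3*sqrt(2))*(sqrt(2)*d + 1)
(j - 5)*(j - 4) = j^2 - 9*j + 20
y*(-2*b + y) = -2*b*y + y^2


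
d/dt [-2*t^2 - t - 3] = -4*t - 1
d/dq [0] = 0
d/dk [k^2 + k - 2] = 2*k + 1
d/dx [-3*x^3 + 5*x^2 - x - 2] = -9*x^2 + 10*x - 1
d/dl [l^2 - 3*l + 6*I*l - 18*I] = 2*l - 3 + 6*I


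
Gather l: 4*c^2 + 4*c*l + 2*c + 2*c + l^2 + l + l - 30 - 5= 4*c^2 + 4*c + l^2 + l*(4*c + 2) - 35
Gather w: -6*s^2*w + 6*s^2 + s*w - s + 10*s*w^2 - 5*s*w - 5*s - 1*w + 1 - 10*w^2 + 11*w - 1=6*s^2 - 6*s + w^2*(10*s - 10) + w*(-6*s^2 - 4*s + 10)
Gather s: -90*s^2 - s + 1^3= -90*s^2 - s + 1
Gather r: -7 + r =r - 7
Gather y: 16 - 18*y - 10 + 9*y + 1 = 7 - 9*y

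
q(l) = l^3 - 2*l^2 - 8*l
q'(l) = 3*l^2 - 4*l - 8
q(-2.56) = -9.40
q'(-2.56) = 21.90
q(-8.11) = -600.08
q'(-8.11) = 221.76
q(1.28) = -11.42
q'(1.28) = -8.20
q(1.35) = -11.98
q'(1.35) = -7.93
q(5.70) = 74.61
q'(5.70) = 66.67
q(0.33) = -2.82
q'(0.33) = -8.99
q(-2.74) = -13.67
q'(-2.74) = 25.48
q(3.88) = -2.74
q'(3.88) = 21.64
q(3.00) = -15.00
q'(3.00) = 7.00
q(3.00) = -15.00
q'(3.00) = 7.00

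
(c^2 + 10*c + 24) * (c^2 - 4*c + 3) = c^4 + 6*c^3 - 13*c^2 - 66*c + 72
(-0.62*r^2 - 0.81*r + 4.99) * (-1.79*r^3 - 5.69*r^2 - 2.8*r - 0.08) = 1.1098*r^5 + 4.9777*r^4 - 2.5872*r^3 - 26.0755*r^2 - 13.9072*r - 0.3992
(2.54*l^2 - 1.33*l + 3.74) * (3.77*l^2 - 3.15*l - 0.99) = 9.5758*l^4 - 13.0151*l^3 + 15.7747*l^2 - 10.4643*l - 3.7026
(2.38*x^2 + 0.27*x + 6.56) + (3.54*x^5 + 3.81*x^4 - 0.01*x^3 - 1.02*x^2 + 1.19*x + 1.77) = 3.54*x^5 + 3.81*x^4 - 0.01*x^3 + 1.36*x^2 + 1.46*x + 8.33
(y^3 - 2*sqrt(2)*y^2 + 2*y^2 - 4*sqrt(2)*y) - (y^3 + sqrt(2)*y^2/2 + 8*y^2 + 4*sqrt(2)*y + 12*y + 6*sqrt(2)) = -6*y^2 - 5*sqrt(2)*y^2/2 - 12*y - 8*sqrt(2)*y - 6*sqrt(2)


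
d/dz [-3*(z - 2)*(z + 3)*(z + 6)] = 3*z*(-3*z - 14)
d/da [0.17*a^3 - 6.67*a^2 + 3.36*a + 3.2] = 0.51*a^2 - 13.34*a + 3.36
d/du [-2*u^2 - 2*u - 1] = -4*u - 2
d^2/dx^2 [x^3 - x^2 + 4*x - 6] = 6*x - 2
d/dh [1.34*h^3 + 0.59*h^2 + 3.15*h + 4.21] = 4.02*h^2 + 1.18*h + 3.15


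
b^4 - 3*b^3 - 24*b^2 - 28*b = b*(b - 7)*(b + 2)^2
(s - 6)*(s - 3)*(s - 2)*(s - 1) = s^4 - 12*s^3 + 47*s^2 - 72*s + 36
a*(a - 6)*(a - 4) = a^3 - 10*a^2 + 24*a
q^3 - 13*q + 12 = (q - 3)*(q - 1)*(q + 4)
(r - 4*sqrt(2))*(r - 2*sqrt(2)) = r^2 - 6*sqrt(2)*r + 16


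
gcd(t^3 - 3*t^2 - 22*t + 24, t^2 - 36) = t - 6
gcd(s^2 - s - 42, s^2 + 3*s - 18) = s + 6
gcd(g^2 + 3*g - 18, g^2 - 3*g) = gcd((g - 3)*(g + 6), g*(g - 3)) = g - 3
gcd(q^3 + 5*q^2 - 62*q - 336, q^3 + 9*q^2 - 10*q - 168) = q^2 + 13*q + 42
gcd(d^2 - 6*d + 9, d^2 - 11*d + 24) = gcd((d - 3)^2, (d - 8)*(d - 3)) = d - 3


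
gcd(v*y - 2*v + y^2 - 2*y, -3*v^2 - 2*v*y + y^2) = v + y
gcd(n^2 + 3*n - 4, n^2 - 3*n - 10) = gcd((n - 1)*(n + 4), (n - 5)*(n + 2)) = 1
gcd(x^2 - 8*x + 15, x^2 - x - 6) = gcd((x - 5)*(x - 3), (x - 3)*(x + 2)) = x - 3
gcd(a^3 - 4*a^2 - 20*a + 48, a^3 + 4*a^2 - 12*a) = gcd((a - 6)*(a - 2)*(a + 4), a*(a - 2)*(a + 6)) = a - 2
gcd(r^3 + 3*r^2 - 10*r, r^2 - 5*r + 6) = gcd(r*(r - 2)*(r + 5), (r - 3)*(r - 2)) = r - 2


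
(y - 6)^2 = y^2 - 12*y + 36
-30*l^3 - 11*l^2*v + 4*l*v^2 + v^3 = (-3*l + v)*(2*l + v)*(5*l + v)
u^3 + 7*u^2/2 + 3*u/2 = u*(u + 1/2)*(u + 3)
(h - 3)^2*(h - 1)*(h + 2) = h^4 - 5*h^3 + h^2 + 21*h - 18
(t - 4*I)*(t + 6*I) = t^2 + 2*I*t + 24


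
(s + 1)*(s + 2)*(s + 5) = s^3 + 8*s^2 + 17*s + 10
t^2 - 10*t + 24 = (t - 6)*(t - 4)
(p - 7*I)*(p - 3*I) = p^2 - 10*I*p - 21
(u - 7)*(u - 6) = u^2 - 13*u + 42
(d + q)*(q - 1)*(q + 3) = d*q^2 + 2*d*q - 3*d + q^3 + 2*q^2 - 3*q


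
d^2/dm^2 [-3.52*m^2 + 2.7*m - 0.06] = -7.04000000000000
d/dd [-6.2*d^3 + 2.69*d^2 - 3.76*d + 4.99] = -18.6*d^2 + 5.38*d - 3.76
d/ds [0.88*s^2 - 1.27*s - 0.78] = 1.76*s - 1.27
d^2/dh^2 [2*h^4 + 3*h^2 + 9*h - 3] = 24*h^2 + 6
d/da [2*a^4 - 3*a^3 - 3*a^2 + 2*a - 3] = 8*a^3 - 9*a^2 - 6*a + 2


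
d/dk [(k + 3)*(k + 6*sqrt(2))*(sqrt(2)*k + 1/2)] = 3*sqrt(2)*k^2 + 6*sqrt(2)*k + 25*k + 3*sqrt(2) + 75/2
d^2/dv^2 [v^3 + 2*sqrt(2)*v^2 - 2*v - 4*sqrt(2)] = 6*v + 4*sqrt(2)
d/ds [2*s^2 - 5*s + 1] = 4*s - 5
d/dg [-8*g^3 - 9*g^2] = 6*g*(-4*g - 3)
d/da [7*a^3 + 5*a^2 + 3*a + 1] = 21*a^2 + 10*a + 3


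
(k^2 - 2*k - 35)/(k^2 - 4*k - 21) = (k + 5)/(k + 3)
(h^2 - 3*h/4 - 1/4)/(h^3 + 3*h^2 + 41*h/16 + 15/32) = 8*(h - 1)/(8*h^2 + 22*h + 15)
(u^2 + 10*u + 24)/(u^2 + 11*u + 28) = (u + 6)/(u + 7)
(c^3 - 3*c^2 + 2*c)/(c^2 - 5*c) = (c^2 - 3*c + 2)/(c - 5)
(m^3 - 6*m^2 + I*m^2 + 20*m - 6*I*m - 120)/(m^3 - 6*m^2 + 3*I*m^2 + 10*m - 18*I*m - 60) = (m - 4*I)/(m - 2*I)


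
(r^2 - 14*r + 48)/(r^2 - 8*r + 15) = (r^2 - 14*r + 48)/(r^2 - 8*r + 15)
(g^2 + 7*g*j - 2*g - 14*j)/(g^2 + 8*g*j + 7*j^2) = (g - 2)/(g + j)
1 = 1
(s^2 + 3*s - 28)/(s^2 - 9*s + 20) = (s + 7)/(s - 5)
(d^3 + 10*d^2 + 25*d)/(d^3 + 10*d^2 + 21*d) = (d^2 + 10*d + 25)/(d^2 + 10*d + 21)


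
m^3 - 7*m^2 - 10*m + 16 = (m - 8)*(m - 1)*(m + 2)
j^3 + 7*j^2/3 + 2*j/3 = j*(j + 1/3)*(j + 2)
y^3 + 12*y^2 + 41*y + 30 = (y + 1)*(y + 5)*(y + 6)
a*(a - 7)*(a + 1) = a^3 - 6*a^2 - 7*a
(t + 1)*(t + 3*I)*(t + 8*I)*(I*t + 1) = I*t^4 - 10*t^3 + I*t^3 - 10*t^2 - 13*I*t^2 - 24*t - 13*I*t - 24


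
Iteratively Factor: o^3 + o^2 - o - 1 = (o - 1)*(o^2 + 2*o + 1) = (o - 1)*(o + 1)*(o + 1)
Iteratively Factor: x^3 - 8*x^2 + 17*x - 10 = (x - 5)*(x^2 - 3*x + 2) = (x - 5)*(x - 2)*(x - 1)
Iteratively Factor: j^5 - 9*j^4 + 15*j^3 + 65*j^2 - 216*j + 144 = (j - 4)*(j^4 - 5*j^3 - 5*j^2 + 45*j - 36) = (j - 4)*(j - 1)*(j^3 - 4*j^2 - 9*j + 36) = (j - 4)*(j - 1)*(j + 3)*(j^2 - 7*j + 12) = (j - 4)^2*(j - 1)*(j + 3)*(j - 3)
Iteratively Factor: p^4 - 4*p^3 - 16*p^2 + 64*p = (p - 4)*(p^3 - 16*p) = (p - 4)^2*(p^2 + 4*p) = (p - 4)^2*(p + 4)*(p)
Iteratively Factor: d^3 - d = (d)*(d^2 - 1) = d*(d + 1)*(d - 1)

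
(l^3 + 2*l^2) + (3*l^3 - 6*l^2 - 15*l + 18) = 4*l^3 - 4*l^2 - 15*l + 18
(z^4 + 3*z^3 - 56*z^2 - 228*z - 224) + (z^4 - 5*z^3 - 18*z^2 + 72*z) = 2*z^4 - 2*z^3 - 74*z^2 - 156*z - 224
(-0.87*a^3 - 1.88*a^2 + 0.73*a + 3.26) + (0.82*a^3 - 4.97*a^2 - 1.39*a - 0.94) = -0.05*a^3 - 6.85*a^2 - 0.66*a + 2.32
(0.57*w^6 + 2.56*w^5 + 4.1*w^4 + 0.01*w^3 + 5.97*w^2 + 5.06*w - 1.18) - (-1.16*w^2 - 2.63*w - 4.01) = 0.57*w^6 + 2.56*w^5 + 4.1*w^4 + 0.01*w^3 + 7.13*w^2 + 7.69*w + 2.83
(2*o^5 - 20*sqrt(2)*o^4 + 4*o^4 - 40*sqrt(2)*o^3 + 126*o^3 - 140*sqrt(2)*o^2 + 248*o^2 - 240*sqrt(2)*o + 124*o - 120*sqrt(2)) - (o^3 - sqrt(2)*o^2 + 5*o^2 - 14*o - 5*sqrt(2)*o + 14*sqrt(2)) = 2*o^5 - 20*sqrt(2)*o^4 + 4*o^4 - 40*sqrt(2)*o^3 + 125*o^3 - 139*sqrt(2)*o^2 + 243*o^2 - 235*sqrt(2)*o + 138*o - 134*sqrt(2)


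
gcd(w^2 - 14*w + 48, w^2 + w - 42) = w - 6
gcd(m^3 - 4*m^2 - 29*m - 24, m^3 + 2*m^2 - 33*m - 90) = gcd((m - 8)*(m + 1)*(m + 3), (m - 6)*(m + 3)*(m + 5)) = m + 3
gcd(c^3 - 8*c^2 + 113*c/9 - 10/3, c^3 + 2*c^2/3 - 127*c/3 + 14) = c^2 - 19*c/3 + 2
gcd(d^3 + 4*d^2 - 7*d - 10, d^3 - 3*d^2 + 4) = d^2 - d - 2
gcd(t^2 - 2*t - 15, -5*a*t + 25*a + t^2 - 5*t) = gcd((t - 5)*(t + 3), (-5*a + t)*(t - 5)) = t - 5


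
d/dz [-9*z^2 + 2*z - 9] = 2 - 18*z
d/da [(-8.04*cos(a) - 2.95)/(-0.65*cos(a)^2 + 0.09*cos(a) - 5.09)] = (5.226*cos(a)^2 + 3.835*cos(a) - 41.1891)*sin(a)/(0.4225*cos(a)^4 - 0.117*cos(a)^3 + 6.6251*cos(a)^2 - 0.9162*cos(a) + 25.9081)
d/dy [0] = 0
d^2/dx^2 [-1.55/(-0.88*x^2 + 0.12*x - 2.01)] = (-2.40064*x^2 + 0.32736*x + 1.55*(1.76*x - 0.12)*(3.52*x - 0.24) - 5.48328)/(0.88*x^2 - 0.12*x + 2.01)^3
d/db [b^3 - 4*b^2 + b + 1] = 3*b^2 - 8*b + 1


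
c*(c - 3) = c^2 - 3*c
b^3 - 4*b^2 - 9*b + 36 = (b - 4)*(b - 3)*(b + 3)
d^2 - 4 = (d - 2)*(d + 2)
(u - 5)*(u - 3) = u^2 - 8*u + 15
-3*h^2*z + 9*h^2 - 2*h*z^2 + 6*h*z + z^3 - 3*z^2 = (-3*h + z)*(h + z)*(z - 3)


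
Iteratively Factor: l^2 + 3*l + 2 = (l + 2)*(l + 1)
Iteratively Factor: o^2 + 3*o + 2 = (o + 2)*(o + 1)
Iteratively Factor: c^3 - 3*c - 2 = (c - 2)*(c^2 + 2*c + 1) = (c - 2)*(c + 1)*(c + 1)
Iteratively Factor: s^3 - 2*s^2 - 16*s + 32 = (s - 4)*(s^2 + 2*s - 8) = (s - 4)*(s - 2)*(s + 4)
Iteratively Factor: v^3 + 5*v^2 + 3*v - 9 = (v + 3)*(v^2 + 2*v - 3) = (v - 1)*(v + 3)*(v + 3)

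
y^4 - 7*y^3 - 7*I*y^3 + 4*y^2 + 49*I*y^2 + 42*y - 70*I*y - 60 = (y - 5)*(y - 2)*(y - 6*I)*(y - I)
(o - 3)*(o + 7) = o^2 + 4*o - 21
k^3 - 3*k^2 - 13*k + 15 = (k - 5)*(k - 1)*(k + 3)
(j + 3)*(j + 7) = j^2 + 10*j + 21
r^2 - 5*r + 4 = (r - 4)*(r - 1)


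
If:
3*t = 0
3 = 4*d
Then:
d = 3/4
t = 0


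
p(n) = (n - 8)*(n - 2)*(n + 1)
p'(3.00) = -21.00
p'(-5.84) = 213.44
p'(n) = (n - 8)*(n - 2) + (n - 8)*(n + 1) + (n - 2)*(n + 1) = 3*n^2 - 18*n + 6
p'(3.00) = -21.00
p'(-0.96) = 26.04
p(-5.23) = -404.61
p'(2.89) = -20.96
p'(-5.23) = 182.20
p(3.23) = -24.82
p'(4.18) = -16.82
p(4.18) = -43.14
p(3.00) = -20.00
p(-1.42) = -13.53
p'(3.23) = -20.84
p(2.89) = -17.69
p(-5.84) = -525.17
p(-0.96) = 1.06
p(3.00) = -20.00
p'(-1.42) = 37.61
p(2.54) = -10.44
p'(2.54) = -20.37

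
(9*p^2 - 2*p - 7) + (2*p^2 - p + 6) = 11*p^2 - 3*p - 1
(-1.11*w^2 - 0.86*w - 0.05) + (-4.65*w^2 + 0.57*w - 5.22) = -5.76*w^2 - 0.29*w - 5.27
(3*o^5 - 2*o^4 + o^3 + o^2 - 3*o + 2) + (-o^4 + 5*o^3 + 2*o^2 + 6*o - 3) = 3*o^5 - 3*o^4 + 6*o^3 + 3*o^2 + 3*o - 1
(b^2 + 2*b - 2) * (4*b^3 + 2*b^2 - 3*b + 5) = 4*b^5 + 10*b^4 - 7*b^3 - 5*b^2 + 16*b - 10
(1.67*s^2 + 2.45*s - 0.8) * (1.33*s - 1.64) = 2.2211*s^3 + 0.519700000000001*s^2 - 5.082*s + 1.312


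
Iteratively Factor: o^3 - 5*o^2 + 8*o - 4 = (o - 2)*(o^2 - 3*o + 2) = (o - 2)^2*(o - 1)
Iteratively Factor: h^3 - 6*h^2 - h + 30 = (h - 5)*(h^2 - h - 6) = (h - 5)*(h - 3)*(h + 2)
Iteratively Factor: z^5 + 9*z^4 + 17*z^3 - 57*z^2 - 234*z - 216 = (z - 3)*(z^4 + 12*z^3 + 53*z^2 + 102*z + 72) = (z - 3)*(z + 2)*(z^3 + 10*z^2 + 33*z + 36) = (z - 3)*(z + 2)*(z + 3)*(z^2 + 7*z + 12) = (z - 3)*(z + 2)*(z + 3)^2*(z + 4)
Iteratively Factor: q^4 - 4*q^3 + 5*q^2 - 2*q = (q)*(q^3 - 4*q^2 + 5*q - 2) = q*(q - 1)*(q^2 - 3*q + 2) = q*(q - 2)*(q - 1)*(q - 1)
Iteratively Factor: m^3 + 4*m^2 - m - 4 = (m + 4)*(m^2 - 1) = (m - 1)*(m + 4)*(m + 1)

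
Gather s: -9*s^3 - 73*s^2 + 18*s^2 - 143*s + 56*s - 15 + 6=-9*s^3 - 55*s^2 - 87*s - 9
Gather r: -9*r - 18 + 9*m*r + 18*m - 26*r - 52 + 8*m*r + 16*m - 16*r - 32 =34*m + r*(17*m - 51) - 102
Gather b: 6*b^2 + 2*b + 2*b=6*b^2 + 4*b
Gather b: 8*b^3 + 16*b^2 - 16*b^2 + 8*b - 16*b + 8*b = 8*b^3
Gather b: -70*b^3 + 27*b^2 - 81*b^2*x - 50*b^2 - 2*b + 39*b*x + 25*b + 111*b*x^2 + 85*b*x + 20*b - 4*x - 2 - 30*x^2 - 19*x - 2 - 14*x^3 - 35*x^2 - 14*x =-70*b^3 + b^2*(-81*x - 23) + b*(111*x^2 + 124*x + 43) - 14*x^3 - 65*x^2 - 37*x - 4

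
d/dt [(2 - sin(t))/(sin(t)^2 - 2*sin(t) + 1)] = (sin(t) - 3)*cos(t)/(sin(t) - 1)^3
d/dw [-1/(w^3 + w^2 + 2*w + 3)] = (3*w^2 + 2*w + 2)/(w^3 + w^2 + 2*w + 3)^2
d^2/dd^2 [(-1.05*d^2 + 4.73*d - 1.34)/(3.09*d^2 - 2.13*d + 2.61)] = (76.5034560000001*d^3 - 25.957854*d^2 - 175.964994*d + 47.740608)/(29.503629*d^6 - 61.012359*d^5 + 116.818686*d^4 - 112.733019*d^3 + 98.672094*d^2 - 43.529319*d + 17.779581)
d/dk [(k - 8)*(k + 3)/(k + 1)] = (k^2 + 2*k + 19)/(k^2 + 2*k + 1)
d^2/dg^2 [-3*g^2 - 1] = -6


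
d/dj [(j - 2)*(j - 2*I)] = 2*j - 2 - 2*I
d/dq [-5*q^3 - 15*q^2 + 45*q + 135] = -15*q^2 - 30*q + 45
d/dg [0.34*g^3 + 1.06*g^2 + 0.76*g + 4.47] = 1.02*g^2 + 2.12*g + 0.76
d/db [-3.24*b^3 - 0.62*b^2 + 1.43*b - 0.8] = -9.72*b^2 - 1.24*b + 1.43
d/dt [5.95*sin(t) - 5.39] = 5.95*cos(t)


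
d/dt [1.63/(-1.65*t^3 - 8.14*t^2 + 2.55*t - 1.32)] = (8.0685*t^2 + 26.5364*t - 4.1565)/(1.65*t^3 + 8.14*t^2 - 2.55*t + 1.32)^2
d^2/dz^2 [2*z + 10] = 0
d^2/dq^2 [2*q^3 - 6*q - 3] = 12*q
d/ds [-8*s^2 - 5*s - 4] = -16*s - 5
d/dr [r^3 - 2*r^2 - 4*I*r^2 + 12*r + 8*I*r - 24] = 3*r^2 - 4*r - 8*I*r + 12 + 8*I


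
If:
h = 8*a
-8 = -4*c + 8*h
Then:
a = h/8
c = 2*h + 2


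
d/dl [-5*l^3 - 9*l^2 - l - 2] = -15*l^2 - 18*l - 1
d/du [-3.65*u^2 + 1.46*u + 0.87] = 1.46 - 7.3*u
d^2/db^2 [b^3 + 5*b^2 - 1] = 6*b + 10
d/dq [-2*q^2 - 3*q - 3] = -4*q - 3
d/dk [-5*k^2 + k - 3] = 1 - 10*k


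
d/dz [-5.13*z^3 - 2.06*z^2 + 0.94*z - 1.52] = -15.39*z^2 - 4.12*z + 0.94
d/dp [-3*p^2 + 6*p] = 6 - 6*p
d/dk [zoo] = 0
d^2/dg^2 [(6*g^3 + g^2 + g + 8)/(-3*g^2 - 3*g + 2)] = 4*(-45*g^3 - 63*g^2 - 153*g - 65)/(27*g^6 + 81*g^5 + 27*g^4 - 81*g^3 - 18*g^2 + 36*g - 8)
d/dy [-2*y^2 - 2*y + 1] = -4*y - 2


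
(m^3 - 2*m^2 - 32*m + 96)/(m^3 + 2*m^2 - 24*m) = (m - 4)/m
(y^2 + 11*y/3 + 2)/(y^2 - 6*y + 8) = (y^2 + 11*y/3 + 2)/(y^2 - 6*y + 8)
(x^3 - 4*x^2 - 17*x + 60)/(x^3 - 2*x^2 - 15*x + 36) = (x - 5)/(x - 3)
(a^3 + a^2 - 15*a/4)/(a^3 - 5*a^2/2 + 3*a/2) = (a + 5/2)/(a - 1)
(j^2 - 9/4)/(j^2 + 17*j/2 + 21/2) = (j - 3/2)/(j + 7)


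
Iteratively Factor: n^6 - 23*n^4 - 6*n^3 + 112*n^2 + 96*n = (n + 2)*(n^5 - 2*n^4 - 19*n^3 + 32*n^2 + 48*n) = (n + 1)*(n + 2)*(n^4 - 3*n^3 - 16*n^2 + 48*n) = (n + 1)*(n + 2)*(n + 4)*(n^3 - 7*n^2 + 12*n) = n*(n + 1)*(n + 2)*(n + 4)*(n^2 - 7*n + 12) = n*(n - 4)*(n + 1)*(n + 2)*(n + 4)*(n - 3)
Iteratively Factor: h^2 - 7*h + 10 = (h - 5)*(h - 2)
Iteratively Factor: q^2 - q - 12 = (q + 3)*(q - 4)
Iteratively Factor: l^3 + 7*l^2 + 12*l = (l + 4)*(l^2 + 3*l) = (l + 3)*(l + 4)*(l)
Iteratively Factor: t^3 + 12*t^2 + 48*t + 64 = (t + 4)*(t^2 + 8*t + 16) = (t + 4)^2*(t + 4)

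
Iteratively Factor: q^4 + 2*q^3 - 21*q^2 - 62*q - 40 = (q + 4)*(q^3 - 2*q^2 - 13*q - 10) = (q - 5)*(q + 4)*(q^2 + 3*q + 2) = (q - 5)*(q + 2)*(q + 4)*(q + 1)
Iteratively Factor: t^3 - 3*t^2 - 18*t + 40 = (t + 4)*(t^2 - 7*t + 10) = (t - 2)*(t + 4)*(t - 5)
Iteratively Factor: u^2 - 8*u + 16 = (u - 4)*(u - 4)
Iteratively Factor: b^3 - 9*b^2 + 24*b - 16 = (b - 4)*(b^2 - 5*b + 4) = (b - 4)^2*(b - 1)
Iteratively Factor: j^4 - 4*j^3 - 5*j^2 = (j - 5)*(j^3 + j^2) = j*(j - 5)*(j^2 + j) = j^2*(j - 5)*(j + 1)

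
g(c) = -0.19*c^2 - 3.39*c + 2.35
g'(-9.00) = 0.03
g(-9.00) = 17.47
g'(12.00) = -7.95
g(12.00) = -65.69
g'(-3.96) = -1.89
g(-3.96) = 12.79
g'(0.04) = -3.41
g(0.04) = 2.21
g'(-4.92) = -1.52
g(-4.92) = 14.43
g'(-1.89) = -2.67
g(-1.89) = 8.08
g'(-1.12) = -2.96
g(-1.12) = 5.91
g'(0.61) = -3.62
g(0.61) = 0.21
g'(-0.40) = -3.24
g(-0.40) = 3.68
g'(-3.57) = -2.03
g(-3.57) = 12.03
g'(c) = -0.38*c - 3.39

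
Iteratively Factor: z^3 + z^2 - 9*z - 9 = (z + 1)*(z^2 - 9) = (z + 1)*(z + 3)*(z - 3)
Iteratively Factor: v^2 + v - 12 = (v - 3)*(v + 4)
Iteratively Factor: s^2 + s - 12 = (s + 4)*(s - 3)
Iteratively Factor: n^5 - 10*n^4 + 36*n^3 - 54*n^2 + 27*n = (n - 3)*(n^4 - 7*n^3 + 15*n^2 - 9*n) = (n - 3)^2*(n^3 - 4*n^2 + 3*n) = (n - 3)^3*(n^2 - n) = (n - 3)^3*(n - 1)*(n)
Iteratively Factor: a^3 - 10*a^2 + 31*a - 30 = (a - 3)*(a^2 - 7*a + 10) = (a - 3)*(a - 2)*(a - 5)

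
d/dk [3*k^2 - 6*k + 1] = 6*k - 6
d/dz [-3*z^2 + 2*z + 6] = 2 - 6*z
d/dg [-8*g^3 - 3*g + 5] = -24*g^2 - 3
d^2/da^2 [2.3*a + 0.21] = 0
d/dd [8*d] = 8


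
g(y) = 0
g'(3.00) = 0.00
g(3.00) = 0.00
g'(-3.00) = 0.00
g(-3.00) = 0.00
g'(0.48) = 0.00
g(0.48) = 0.00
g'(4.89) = 0.00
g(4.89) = 0.00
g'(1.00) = 0.00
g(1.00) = 0.00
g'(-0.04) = 0.00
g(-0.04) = 0.00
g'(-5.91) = 0.00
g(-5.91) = 0.00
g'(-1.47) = 0.00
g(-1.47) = 0.00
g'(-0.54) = 0.00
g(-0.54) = 0.00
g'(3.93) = 0.00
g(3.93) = 0.00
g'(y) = 0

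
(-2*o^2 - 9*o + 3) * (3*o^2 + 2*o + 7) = -6*o^4 - 31*o^3 - 23*o^2 - 57*o + 21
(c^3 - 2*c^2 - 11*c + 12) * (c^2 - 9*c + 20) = c^5 - 11*c^4 + 27*c^3 + 71*c^2 - 328*c + 240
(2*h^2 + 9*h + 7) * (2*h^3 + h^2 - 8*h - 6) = 4*h^5 + 20*h^4 + 7*h^3 - 77*h^2 - 110*h - 42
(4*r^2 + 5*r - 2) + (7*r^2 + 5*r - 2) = 11*r^2 + 10*r - 4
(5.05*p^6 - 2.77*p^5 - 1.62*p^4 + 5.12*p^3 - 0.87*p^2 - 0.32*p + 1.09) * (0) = 0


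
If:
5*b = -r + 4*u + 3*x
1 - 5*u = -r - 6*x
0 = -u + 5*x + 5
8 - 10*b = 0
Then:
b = 4/5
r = 62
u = 15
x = 2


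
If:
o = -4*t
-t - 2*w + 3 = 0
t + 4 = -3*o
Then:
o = -16/11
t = 4/11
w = 29/22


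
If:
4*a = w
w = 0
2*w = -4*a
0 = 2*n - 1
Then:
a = 0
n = 1/2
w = 0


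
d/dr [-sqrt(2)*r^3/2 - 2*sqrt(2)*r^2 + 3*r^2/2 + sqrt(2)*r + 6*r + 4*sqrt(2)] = -3*sqrt(2)*r^2/2 - 4*sqrt(2)*r + 3*r + sqrt(2) + 6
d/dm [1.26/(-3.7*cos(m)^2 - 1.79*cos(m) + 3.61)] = -(9.324*cos(m) + 2.2554)*sin(m)/(3.7*cos(m)^2 + 1.79*cos(m) - 3.61)^2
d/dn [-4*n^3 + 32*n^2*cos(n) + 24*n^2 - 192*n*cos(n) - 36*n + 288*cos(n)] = -32*n^2*sin(n) - 12*n^2 + 192*n*sin(n) + 64*n*cos(n) + 48*n - 288*sin(n) - 192*cos(n) - 36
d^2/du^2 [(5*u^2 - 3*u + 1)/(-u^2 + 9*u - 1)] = 4*(-21*u^3 + 6*u^2 + 9*u - 29)/(u^6 - 27*u^5 + 246*u^4 - 783*u^3 + 246*u^2 - 27*u + 1)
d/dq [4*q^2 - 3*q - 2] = 8*q - 3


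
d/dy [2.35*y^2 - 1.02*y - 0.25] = 4.7*y - 1.02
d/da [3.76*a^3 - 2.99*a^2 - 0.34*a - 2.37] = 11.28*a^2 - 5.98*a - 0.34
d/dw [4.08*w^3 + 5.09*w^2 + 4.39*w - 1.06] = 12.24*w^2 + 10.18*w + 4.39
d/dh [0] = 0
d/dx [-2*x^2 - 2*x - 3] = -4*x - 2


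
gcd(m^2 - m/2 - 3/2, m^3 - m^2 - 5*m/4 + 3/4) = m^2 - m/2 - 3/2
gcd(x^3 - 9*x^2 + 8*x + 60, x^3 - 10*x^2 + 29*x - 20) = x - 5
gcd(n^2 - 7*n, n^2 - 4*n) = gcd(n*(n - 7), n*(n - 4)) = n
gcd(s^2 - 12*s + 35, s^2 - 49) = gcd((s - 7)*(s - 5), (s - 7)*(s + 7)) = s - 7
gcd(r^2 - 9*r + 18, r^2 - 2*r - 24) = r - 6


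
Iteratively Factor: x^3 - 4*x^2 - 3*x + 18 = (x + 2)*(x^2 - 6*x + 9) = (x - 3)*(x + 2)*(x - 3)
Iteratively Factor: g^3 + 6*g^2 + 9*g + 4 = (g + 4)*(g^2 + 2*g + 1) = (g + 1)*(g + 4)*(g + 1)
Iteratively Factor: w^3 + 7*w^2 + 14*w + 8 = (w + 1)*(w^2 + 6*w + 8) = (w + 1)*(w + 4)*(w + 2)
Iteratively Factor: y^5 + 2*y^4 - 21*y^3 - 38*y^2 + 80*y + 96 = (y - 4)*(y^4 + 6*y^3 + 3*y^2 - 26*y - 24) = (y - 4)*(y - 2)*(y^3 + 8*y^2 + 19*y + 12) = (y - 4)*(y - 2)*(y + 4)*(y^2 + 4*y + 3) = (y - 4)*(y - 2)*(y + 3)*(y + 4)*(y + 1)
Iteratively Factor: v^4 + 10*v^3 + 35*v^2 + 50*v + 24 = (v + 3)*(v^3 + 7*v^2 + 14*v + 8) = (v + 2)*(v + 3)*(v^2 + 5*v + 4) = (v + 2)*(v + 3)*(v + 4)*(v + 1)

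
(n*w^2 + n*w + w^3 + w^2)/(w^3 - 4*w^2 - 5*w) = (n + w)/(w - 5)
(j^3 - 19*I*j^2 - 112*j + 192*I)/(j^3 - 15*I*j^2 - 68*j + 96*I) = (j - 8*I)/(j - 4*I)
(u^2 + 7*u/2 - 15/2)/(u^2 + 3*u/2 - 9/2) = (u + 5)/(u + 3)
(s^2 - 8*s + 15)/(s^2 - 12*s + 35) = (s - 3)/(s - 7)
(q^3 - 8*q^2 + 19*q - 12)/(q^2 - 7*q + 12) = q - 1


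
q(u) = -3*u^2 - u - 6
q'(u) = -6*u - 1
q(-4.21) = -54.96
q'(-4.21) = 24.26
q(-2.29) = -19.44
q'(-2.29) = 12.74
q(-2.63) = -24.12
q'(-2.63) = 14.78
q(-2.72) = -25.48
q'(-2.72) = 15.32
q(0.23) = -6.39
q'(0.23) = -2.38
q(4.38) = -67.93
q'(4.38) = -27.28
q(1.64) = -15.71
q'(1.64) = -10.84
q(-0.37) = -6.04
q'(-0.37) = 1.22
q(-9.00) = -240.00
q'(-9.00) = 53.00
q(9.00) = -258.00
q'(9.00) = -55.00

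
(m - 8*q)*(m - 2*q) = m^2 - 10*m*q + 16*q^2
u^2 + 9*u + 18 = (u + 3)*(u + 6)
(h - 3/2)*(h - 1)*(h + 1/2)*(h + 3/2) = h^4 - h^3/2 - 11*h^2/4 + 9*h/8 + 9/8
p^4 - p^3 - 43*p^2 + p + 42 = (p - 7)*(p - 1)*(p + 1)*(p + 6)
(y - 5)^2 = y^2 - 10*y + 25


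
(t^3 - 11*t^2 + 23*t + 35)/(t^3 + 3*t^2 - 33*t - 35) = (t - 7)/(t + 7)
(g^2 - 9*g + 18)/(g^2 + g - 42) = (g - 3)/(g + 7)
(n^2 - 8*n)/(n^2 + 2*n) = (n - 8)/(n + 2)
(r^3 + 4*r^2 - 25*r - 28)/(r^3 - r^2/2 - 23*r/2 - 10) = 2*(r + 7)/(2*r + 5)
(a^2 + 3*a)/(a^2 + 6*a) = (a + 3)/(a + 6)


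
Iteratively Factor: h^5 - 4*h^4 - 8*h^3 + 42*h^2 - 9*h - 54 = (h - 3)*(h^4 - h^3 - 11*h^2 + 9*h + 18) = (h - 3)*(h - 2)*(h^3 + h^2 - 9*h - 9) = (h - 3)*(h - 2)*(h + 1)*(h^2 - 9) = (h - 3)^2*(h - 2)*(h + 1)*(h + 3)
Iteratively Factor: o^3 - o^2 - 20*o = (o)*(o^2 - o - 20) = o*(o - 5)*(o + 4)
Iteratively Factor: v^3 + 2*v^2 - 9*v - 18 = (v + 3)*(v^2 - v - 6) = (v + 2)*(v + 3)*(v - 3)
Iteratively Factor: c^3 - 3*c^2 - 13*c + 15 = (c - 1)*(c^2 - 2*c - 15) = (c - 1)*(c + 3)*(c - 5)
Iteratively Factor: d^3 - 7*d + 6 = (d + 3)*(d^2 - 3*d + 2) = (d - 2)*(d + 3)*(d - 1)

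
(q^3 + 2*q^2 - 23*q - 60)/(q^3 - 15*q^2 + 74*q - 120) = (q^2 + 7*q + 12)/(q^2 - 10*q + 24)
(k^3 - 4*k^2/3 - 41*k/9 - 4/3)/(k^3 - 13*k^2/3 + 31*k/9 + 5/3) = (3*k + 4)/(3*k - 5)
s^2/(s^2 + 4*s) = s/(s + 4)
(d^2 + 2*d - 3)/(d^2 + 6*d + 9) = (d - 1)/(d + 3)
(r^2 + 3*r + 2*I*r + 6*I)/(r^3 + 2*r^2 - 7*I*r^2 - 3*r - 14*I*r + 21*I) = (r + 2*I)/(r^2 - r*(1 + 7*I) + 7*I)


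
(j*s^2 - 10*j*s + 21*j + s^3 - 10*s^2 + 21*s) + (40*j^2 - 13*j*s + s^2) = 40*j^2 + j*s^2 - 23*j*s + 21*j + s^3 - 9*s^2 + 21*s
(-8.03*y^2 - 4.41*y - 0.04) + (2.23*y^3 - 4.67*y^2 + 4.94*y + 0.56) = 2.23*y^3 - 12.7*y^2 + 0.53*y + 0.52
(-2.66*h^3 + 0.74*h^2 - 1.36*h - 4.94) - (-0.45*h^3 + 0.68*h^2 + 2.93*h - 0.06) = -2.21*h^3 + 0.0599999999999999*h^2 - 4.29*h - 4.88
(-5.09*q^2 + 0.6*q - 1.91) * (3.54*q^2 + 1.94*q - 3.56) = -18.0186*q^4 - 7.7506*q^3 + 12.523*q^2 - 5.8414*q + 6.7996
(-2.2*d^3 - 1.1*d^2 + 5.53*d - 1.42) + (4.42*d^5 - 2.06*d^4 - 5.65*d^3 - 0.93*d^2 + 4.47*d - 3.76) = 4.42*d^5 - 2.06*d^4 - 7.85*d^3 - 2.03*d^2 + 10.0*d - 5.18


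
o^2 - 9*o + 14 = (o - 7)*(o - 2)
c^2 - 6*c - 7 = (c - 7)*(c + 1)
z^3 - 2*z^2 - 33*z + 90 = (z - 5)*(z - 3)*(z + 6)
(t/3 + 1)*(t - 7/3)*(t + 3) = t^3/3 + 11*t^2/9 - 5*t/3 - 7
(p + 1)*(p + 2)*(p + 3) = p^3 + 6*p^2 + 11*p + 6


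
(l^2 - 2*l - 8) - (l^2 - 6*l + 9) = 4*l - 17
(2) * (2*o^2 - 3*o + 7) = 4*o^2 - 6*o + 14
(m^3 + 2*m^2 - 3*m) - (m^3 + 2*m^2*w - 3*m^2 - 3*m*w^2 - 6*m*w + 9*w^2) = -2*m^2*w + 5*m^2 + 3*m*w^2 + 6*m*w - 3*m - 9*w^2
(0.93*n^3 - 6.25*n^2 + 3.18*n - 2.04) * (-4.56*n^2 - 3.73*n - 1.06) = -4.2408*n^5 + 25.0311*n^4 + 7.8259*n^3 + 4.066*n^2 + 4.2384*n + 2.1624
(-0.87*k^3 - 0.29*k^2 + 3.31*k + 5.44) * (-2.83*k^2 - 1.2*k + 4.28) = 2.4621*k^5 + 1.8647*k^4 - 12.7429*k^3 - 20.6084*k^2 + 7.6388*k + 23.2832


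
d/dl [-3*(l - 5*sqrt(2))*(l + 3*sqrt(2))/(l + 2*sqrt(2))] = 3*(-l^2 - 4*sqrt(2)*l - 22)/(l^2 + 4*sqrt(2)*l + 8)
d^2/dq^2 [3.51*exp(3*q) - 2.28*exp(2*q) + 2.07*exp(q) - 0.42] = (31.59*exp(2*q) - 9.12*exp(q) + 2.07)*exp(q)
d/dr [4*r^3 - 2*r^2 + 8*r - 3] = 12*r^2 - 4*r + 8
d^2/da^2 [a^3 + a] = 6*a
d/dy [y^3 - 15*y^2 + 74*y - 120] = 3*y^2 - 30*y + 74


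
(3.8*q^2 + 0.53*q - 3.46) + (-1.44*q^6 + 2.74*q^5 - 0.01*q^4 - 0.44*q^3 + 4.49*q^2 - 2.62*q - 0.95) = -1.44*q^6 + 2.74*q^5 - 0.01*q^4 - 0.44*q^3 + 8.29*q^2 - 2.09*q - 4.41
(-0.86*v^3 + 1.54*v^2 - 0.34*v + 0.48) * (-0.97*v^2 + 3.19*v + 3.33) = 0.8342*v^5 - 4.2372*v^4 + 2.3786*v^3 + 3.578*v^2 + 0.399*v + 1.5984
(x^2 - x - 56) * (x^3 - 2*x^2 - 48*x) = x^5 - 3*x^4 - 102*x^3 + 160*x^2 + 2688*x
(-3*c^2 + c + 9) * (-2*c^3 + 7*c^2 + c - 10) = 6*c^5 - 23*c^4 - 14*c^3 + 94*c^2 - c - 90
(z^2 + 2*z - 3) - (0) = z^2 + 2*z - 3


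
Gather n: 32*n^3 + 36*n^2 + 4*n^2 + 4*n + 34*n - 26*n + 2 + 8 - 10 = 32*n^3 + 40*n^2 + 12*n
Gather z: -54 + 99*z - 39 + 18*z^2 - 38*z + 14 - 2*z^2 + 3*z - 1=16*z^2 + 64*z - 80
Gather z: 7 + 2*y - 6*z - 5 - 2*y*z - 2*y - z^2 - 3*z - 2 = -z^2 + z*(-2*y - 9)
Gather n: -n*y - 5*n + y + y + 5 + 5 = n*(-y - 5) + 2*y + 10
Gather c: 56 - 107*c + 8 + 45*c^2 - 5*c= 45*c^2 - 112*c + 64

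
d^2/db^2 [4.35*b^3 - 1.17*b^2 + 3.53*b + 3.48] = 26.1*b - 2.34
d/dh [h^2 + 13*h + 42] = 2*h + 13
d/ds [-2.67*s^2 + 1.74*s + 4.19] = 1.74 - 5.34*s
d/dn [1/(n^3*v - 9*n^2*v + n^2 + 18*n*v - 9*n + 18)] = (-3*n^2*v + 18*n*v - 2*n - 18*v + 9)/(n^3*v - 9*n^2*v + n^2 + 18*n*v - 9*n + 18)^2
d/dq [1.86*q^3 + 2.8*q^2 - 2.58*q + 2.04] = 5.58*q^2 + 5.6*q - 2.58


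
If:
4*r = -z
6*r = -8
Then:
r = -4/3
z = 16/3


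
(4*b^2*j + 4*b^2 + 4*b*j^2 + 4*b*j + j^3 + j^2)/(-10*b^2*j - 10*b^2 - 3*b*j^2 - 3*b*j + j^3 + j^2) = (-2*b - j)/(5*b - j)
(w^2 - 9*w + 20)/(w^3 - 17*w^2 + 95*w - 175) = (w - 4)/(w^2 - 12*w + 35)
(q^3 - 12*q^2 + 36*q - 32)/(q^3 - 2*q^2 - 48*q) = (q^2 - 4*q + 4)/(q*(q + 6))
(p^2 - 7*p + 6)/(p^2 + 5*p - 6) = (p - 6)/(p + 6)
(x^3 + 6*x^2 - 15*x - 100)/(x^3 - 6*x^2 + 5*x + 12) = (x^2 + 10*x + 25)/(x^2 - 2*x - 3)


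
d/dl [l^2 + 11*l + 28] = 2*l + 11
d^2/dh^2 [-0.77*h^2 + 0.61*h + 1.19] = -1.54000000000000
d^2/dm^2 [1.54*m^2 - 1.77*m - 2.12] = 3.08000000000000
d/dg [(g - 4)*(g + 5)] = 2*g + 1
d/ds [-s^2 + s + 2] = 1 - 2*s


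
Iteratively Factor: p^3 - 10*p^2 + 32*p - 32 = (p - 4)*(p^2 - 6*p + 8) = (p - 4)^2*(p - 2)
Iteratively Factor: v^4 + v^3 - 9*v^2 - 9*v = (v + 3)*(v^3 - 2*v^2 - 3*v) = (v + 1)*(v + 3)*(v^2 - 3*v) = v*(v + 1)*(v + 3)*(v - 3)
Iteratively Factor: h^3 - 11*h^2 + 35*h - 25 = (h - 5)*(h^2 - 6*h + 5) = (h - 5)*(h - 1)*(h - 5)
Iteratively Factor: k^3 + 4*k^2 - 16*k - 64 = (k + 4)*(k^2 - 16) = (k + 4)^2*(k - 4)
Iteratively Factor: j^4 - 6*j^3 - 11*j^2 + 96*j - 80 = (j - 5)*(j^3 - j^2 - 16*j + 16) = (j - 5)*(j - 1)*(j^2 - 16) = (j - 5)*(j - 4)*(j - 1)*(j + 4)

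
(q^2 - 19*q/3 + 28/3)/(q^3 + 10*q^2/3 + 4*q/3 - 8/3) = (3*q^2 - 19*q + 28)/(3*q^3 + 10*q^2 + 4*q - 8)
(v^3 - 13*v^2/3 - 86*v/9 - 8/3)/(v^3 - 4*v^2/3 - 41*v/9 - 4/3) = (v - 6)/(v - 3)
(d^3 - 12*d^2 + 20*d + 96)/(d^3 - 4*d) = (d^2 - 14*d + 48)/(d*(d - 2))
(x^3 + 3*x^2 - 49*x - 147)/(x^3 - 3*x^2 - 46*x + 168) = (x^2 - 4*x - 21)/(x^2 - 10*x + 24)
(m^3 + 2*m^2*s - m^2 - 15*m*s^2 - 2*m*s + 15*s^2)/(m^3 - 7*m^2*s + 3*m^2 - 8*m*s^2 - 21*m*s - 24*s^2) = (-m^3 - 2*m^2*s + m^2 + 15*m*s^2 + 2*m*s - 15*s^2)/(-m^3 + 7*m^2*s - 3*m^2 + 8*m*s^2 + 21*m*s + 24*s^2)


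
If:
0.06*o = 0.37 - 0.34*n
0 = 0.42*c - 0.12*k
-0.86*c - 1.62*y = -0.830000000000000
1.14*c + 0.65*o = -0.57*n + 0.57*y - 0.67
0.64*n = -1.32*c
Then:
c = -0.56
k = -1.95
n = 1.15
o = -0.35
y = 0.81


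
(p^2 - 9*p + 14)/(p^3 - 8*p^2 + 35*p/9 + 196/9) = 9*(p - 2)/(9*p^2 - 9*p - 28)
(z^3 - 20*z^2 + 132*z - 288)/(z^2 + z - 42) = (z^2 - 14*z + 48)/(z + 7)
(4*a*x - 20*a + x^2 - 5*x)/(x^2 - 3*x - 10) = (4*a + x)/(x + 2)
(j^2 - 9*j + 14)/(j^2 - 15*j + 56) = (j - 2)/(j - 8)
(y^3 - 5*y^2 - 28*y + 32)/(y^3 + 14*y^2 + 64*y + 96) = (y^2 - 9*y + 8)/(y^2 + 10*y + 24)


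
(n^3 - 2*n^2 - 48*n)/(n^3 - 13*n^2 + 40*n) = (n + 6)/(n - 5)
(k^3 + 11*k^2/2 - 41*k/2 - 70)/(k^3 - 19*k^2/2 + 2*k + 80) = (k + 7)/(k - 8)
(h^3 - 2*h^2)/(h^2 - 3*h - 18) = h^2*(2 - h)/(-h^2 + 3*h + 18)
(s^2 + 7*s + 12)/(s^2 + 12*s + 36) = (s^2 + 7*s + 12)/(s^2 + 12*s + 36)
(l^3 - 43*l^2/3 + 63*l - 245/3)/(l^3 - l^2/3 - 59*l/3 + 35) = (l^2 - 12*l + 35)/(l^2 + 2*l - 15)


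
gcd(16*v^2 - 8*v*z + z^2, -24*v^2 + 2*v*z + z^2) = -4*v + z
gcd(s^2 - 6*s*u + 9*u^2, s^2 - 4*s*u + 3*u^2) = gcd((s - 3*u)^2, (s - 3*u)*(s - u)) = s - 3*u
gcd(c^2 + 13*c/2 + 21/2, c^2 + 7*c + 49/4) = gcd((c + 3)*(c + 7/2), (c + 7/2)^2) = c + 7/2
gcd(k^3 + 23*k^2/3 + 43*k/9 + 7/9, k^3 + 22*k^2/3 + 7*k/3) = k^2 + 22*k/3 + 7/3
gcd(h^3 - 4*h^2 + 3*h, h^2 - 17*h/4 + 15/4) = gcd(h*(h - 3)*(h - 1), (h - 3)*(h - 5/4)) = h - 3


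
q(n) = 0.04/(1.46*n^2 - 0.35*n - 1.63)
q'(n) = 0.04*(0.35 - 2.92*n)/(1.46*n^2 - 0.35*n - 1.63)^2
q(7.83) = 0.00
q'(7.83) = -0.00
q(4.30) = 0.00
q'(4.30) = -0.00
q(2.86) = 0.00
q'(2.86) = -0.00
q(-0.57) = -0.04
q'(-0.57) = 0.09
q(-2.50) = 0.00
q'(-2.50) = 0.00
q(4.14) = 0.00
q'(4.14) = -0.00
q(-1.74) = 0.01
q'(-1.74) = 0.02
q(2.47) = 0.01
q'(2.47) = -0.01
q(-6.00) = 0.00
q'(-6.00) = 0.00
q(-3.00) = 0.00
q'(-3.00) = 0.00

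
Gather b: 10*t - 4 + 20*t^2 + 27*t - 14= 20*t^2 + 37*t - 18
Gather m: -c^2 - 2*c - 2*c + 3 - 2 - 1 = -c^2 - 4*c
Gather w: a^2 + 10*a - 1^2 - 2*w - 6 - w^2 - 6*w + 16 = a^2 + 10*a - w^2 - 8*w + 9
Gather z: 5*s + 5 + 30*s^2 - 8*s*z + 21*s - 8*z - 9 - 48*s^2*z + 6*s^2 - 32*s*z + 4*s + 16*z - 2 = 36*s^2 + 30*s + z*(-48*s^2 - 40*s + 8) - 6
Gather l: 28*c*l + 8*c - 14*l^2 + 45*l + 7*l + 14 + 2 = 8*c - 14*l^2 + l*(28*c + 52) + 16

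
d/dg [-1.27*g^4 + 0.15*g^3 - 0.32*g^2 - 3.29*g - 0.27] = -5.08*g^3 + 0.45*g^2 - 0.64*g - 3.29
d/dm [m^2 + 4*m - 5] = 2*m + 4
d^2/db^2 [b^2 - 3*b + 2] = 2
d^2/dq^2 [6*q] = 0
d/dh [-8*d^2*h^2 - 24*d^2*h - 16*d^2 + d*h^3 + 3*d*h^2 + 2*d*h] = d*(-16*d*h - 24*d + 3*h^2 + 6*h + 2)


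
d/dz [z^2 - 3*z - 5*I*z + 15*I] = 2*z - 3 - 5*I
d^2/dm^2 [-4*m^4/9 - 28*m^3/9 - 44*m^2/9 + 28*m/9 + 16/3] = -16*m^2/3 - 56*m/3 - 88/9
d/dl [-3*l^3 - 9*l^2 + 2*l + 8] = -9*l^2 - 18*l + 2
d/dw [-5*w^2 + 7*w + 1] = 7 - 10*w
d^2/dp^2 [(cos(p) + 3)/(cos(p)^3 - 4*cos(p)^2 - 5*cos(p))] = (-2*(cos(p) + 3)*(-3*cos(p)^2 + 8*cos(p) + 5)^2*sin(p)^2 + (sin(p)^2 + 4*cos(p) + 4)^2*cos(p)^3 + (sin(p)^2 + 4*cos(p) + 4)*(12*(1 - cos(2*p))^2 - 102*cos(p) - 216*cos(2*p) - 10*cos(3*p) + 9*cos(4*p) - 1)*cos(p)/8)/((sin(p)^2 + 4*cos(p) + 4)^3*cos(p)^3)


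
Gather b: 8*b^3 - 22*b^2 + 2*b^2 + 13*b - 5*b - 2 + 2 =8*b^3 - 20*b^2 + 8*b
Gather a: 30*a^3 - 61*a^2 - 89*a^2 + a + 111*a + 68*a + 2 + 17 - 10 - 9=30*a^3 - 150*a^2 + 180*a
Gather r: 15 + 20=35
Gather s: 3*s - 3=3*s - 3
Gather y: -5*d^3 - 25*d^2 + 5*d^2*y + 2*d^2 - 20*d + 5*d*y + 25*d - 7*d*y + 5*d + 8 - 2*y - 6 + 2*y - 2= -5*d^3 - 23*d^2 + 10*d + y*(5*d^2 - 2*d)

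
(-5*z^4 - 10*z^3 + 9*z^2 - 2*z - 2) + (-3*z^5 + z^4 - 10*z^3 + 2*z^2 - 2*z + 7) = -3*z^5 - 4*z^4 - 20*z^3 + 11*z^2 - 4*z + 5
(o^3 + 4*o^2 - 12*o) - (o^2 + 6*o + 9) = o^3 + 3*o^2 - 18*o - 9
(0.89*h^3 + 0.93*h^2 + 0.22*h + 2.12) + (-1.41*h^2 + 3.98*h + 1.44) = 0.89*h^3 - 0.48*h^2 + 4.2*h + 3.56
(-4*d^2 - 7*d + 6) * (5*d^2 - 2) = -20*d^4 - 35*d^3 + 38*d^2 + 14*d - 12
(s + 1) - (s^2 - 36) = -s^2 + s + 37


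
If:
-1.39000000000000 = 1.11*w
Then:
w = -1.25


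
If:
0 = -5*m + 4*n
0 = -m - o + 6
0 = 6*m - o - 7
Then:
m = 13/7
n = 65/28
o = 29/7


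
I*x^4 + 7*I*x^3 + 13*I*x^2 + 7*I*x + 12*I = (x + 3)*(x + 4)*(x + I)*(I*x + 1)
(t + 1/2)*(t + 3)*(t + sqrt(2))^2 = t^4 + 2*sqrt(2)*t^3 + 7*t^3/2 + 7*t^2/2 + 7*sqrt(2)*t^2 + 3*sqrt(2)*t + 7*t + 3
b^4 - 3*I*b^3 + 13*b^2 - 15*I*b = b*(b - 5*I)*(b - I)*(b + 3*I)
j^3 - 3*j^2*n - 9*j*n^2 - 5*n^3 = (j - 5*n)*(j + n)^2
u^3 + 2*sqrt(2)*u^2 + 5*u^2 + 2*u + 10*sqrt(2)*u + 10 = (u + 5)*(u + sqrt(2))^2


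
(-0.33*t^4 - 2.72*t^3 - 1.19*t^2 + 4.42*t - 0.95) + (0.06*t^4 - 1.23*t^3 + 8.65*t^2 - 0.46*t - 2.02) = -0.27*t^4 - 3.95*t^3 + 7.46*t^2 + 3.96*t - 2.97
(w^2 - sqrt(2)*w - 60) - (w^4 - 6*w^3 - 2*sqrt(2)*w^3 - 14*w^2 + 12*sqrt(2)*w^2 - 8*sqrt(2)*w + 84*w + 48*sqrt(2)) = -w^4 + 2*sqrt(2)*w^3 + 6*w^3 - 12*sqrt(2)*w^2 + 15*w^2 - 84*w + 7*sqrt(2)*w - 48*sqrt(2) - 60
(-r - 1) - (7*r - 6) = 5 - 8*r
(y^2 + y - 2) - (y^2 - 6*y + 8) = 7*y - 10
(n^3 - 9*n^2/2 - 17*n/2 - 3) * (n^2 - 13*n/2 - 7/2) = n^5 - 11*n^4 + 69*n^3/4 + 68*n^2 + 197*n/4 + 21/2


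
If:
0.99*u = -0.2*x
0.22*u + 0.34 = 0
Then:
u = -1.55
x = 7.65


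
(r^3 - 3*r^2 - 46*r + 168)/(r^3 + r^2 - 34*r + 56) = (r - 6)/(r - 2)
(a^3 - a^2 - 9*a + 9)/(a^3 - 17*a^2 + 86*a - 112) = (a^3 - a^2 - 9*a + 9)/(a^3 - 17*a^2 + 86*a - 112)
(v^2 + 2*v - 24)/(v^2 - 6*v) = (v^2 + 2*v - 24)/(v*(v - 6))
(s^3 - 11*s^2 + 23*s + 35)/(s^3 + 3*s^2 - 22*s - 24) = (s^2 - 12*s + 35)/(s^2 + 2*s - 24)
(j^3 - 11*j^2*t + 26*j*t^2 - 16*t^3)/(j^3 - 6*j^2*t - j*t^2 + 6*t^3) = (-j^2 + 10*j*t - 16*t^2)/(-j^2 + 5*j*t + 6*t^2)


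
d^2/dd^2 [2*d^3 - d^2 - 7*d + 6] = 12*d - 2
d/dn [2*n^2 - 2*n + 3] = 4*n - 2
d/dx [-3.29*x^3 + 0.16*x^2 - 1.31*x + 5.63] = -9.87*x^2 + 0.32*x - 1.31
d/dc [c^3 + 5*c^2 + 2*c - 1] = 3*c^2 + 10*c + 2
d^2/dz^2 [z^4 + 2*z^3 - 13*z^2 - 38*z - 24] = 12*z^2 + 12*z - 26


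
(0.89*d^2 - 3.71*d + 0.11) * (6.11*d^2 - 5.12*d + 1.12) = 5.4379*d^4 - 27.2249*d^3 + 20.6641*d^2 - 4.7184*d + 0.1232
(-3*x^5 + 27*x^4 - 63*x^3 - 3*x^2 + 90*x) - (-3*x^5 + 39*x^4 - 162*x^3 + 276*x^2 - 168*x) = -12*x^4 + 99*x^3 - 279*x^2 + 258*x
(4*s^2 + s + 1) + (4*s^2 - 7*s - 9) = 8*s^2 - 6*s - 8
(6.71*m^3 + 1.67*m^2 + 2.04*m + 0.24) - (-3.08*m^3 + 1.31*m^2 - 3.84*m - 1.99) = 9.79*m^3 + 0.36*m^2 + 5.88*m + 2.23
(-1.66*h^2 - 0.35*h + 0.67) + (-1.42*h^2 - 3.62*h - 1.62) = -3.08*h^2 - 3.97*h - 0.95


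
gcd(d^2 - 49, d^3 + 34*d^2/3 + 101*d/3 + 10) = 1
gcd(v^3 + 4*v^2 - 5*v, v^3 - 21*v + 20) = v^2 + 4*v - 5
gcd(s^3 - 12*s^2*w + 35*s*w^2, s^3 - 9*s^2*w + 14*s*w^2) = s^2 - 7*s*w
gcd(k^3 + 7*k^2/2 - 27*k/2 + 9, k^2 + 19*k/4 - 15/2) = k + 6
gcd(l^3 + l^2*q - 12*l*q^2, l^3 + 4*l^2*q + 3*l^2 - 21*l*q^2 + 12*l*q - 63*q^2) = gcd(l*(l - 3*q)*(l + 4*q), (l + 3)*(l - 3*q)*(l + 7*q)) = -l + 3*q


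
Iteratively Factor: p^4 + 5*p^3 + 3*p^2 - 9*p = (p + 3)*(p^3 + 2*p^2 - 3*p) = (p + 3)^2*(p^2 - p) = p*(p + 3)^2*(p - 1)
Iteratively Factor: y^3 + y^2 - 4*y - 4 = (y + 2)*(y^2 - y - 2) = (y - 2)*(y + 2)*(y + 1)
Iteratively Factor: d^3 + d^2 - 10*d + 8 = (d + 4)*(d^2 - 3*d + 2) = (d - 2)*(d + 4)*(d - 1)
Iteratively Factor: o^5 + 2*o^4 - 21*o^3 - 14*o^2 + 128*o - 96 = (o - 1)*(o^4 + 3*o^3 - 18*o^2 - 32*o + 96) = (o - 2)*(o - 1)*(o^3 + 5*o^2 - 8*o - 48) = (o - 3)*(o - 2)*(o - 1)*(o^2 + 8*o + 16) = (o - 3)*(o - 2)*(o - 1)*(o + 4)*(o + 4)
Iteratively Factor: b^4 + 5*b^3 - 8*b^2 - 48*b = (b - 3)*(b^3 + 8*b^2 + 16*b) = (b - 3)*(b + 4)*(b^2 + 4*b) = b*(b - 3)*(b + 4)*(b + 4)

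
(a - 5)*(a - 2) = a^2 - 7*a + 10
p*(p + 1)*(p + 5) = p^3 + 6*p^2 + 5*p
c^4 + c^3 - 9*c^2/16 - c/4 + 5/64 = (c - 1/2)*(c - 1/4)*(c + 1/2)*(c + 5/4)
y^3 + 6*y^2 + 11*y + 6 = (y + 1)*(y + 2)*(y + 3)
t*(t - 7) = t^2 - 7*t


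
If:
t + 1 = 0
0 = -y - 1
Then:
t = -1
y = -1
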